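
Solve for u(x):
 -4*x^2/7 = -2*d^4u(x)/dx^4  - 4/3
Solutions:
 u(x) = C1 + C2*x + C3*x^2 + C4*x^3 + x^6/1260 - x^4/36


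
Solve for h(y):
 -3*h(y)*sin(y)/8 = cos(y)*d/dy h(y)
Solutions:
 h(y) = C1*cos(y)^(3/8)


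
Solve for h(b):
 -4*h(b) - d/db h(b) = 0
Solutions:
 h(b) = C1*exp(-4*b)


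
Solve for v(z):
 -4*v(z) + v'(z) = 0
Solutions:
 v(z) = C1*exp(4*z)


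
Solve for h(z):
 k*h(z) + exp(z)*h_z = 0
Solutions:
 h(z) = C1*exp(k*exp(-z))


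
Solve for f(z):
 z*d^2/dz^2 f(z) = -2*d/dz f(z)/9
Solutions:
 f(z) = C1 + C2*z^(7/9)


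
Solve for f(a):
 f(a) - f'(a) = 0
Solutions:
 f(a) = C1*exp(a)


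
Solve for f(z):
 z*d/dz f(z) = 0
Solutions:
 f(z) = C1


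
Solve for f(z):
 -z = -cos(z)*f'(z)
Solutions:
 f(z) = C1 + Integral(z/cos(z), z)


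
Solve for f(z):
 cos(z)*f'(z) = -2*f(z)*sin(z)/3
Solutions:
 f(z) = C1*cos(z)^(2/3)


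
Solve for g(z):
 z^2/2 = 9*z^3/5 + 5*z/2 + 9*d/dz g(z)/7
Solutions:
 g(z) = C1 - 7*z^4/20 + 7*z^3/54 - 35*z^2/36


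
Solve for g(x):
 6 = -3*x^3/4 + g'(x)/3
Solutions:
 g(x) = C1 + 9*x^4/16 + 18*x


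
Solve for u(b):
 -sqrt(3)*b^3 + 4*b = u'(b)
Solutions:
 u(b) = C1 - sqrt(3)*b^4/4 + 2*b^2


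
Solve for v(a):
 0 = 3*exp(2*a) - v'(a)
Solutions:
 v(a) = C1 + 3*exp(2*a)/2


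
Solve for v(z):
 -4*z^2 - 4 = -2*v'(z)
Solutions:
 v(z) = C1 + 2*z^3/3 + 2*z


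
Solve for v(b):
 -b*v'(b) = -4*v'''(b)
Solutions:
 v(b) = C1 + Integral(C2*airyai(2^(1/3)*b/2) + C3*airybi(2^(1/3)*b/2), b)


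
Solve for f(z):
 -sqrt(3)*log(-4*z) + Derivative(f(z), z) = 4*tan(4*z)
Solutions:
 f(z) = C1 + sqrt(3)*z*(log(-z) - 1) + 2*sqrt(3)*z*log(2) - log(cos(4*z))


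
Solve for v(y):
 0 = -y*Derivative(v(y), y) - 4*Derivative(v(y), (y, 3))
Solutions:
 v(y) = C1 + Integral(C2*airyai(-2^(1/3)*y/2) + C3*airybi(-2^(1/3)*y/2), y)


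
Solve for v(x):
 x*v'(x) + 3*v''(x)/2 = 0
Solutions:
 v(x) = C1 + C2*erf(sqrt(3)*x/3)


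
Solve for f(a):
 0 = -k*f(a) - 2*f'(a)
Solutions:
 f(a) = C1*exp(-a*k/2)


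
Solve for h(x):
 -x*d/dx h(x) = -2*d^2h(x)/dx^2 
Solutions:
 h(x) = C1 + C2*erfi(x/2)


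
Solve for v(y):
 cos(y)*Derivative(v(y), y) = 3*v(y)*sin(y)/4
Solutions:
 v(y) = C1/cos(y)^(3/4)


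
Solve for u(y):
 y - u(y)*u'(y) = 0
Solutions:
 u(y) = -sqrt(C1 + y^2)
 u(y) = sqrt(C1 + y^2)


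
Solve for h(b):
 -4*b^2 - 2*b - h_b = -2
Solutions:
 h(b) = C1 - 4*b^3/3 - b^2 + 2*b


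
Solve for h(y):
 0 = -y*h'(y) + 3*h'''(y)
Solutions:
 h(y) = C1 + Integral(C2*airyai(3^(2/3)*y/3) + C3*airybi(3^(2/3)*y/3), y)


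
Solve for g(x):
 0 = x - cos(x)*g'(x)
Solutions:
 g(x) = C1 + Integral(x/cos(x), x)


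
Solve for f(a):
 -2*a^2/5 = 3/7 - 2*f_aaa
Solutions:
 f(a) = C1 + C2*a + C3*a^2 + a^5/300 + a^3/28


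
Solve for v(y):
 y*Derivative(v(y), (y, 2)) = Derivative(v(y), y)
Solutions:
 v(y) = C1 + C2*y^2


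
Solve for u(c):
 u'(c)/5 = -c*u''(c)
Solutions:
 u(c) = C1 + C2*c^(4/5)


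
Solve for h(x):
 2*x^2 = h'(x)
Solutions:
 h(x) = C1 + 2*x^3/3


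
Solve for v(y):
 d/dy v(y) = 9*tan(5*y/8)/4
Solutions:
 v(y) = C1 - 18*log(cos(5*y/8))/5


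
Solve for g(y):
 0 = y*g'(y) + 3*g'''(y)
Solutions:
 g(y) = C1 + Integral(C2*airyai(-3^(2/3)*y/3) + C3*airybi(-3^(2/3)*y/3), y)


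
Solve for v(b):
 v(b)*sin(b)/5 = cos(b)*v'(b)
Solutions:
 v(b) = C1/cos(b)^(1/5)


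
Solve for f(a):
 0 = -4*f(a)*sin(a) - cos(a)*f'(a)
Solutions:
 f(a) = C1*cos(a)^4


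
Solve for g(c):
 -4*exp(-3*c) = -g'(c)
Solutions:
 g(c) = C1 - 4*exp(-3*c)/3


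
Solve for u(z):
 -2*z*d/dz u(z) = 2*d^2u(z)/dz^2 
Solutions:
 u(z) = C1 + C2*erf(sqrt(2)*z/2)


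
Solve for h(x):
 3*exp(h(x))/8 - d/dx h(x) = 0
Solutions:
 h(x) = log(-1/(C1 + 3*x)) + 3*log(2)


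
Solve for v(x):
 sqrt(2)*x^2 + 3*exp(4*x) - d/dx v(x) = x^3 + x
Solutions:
 v(x) = C1 - x^4/4 + sqrt(2)*x^3/3 - x^2/2 + 3*exp(4*x)/4


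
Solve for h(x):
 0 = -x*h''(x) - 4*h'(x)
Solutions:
 h(x) = C1 + C2/x^3


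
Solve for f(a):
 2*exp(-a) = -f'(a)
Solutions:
 f(a) = C1 + 2*exp(-a)


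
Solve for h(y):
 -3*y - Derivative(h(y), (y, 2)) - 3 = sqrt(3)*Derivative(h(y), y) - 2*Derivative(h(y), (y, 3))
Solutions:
 h(y) = C1 + C2*exp(y*(1 - sqrt(1 + 8*sqrt(3)))/4) + C3*exp(y*(1 + sqrt(1 + 8*sqrt(3)))/4) - sqrt(3)*y^2/2 - sqrt(3)*y + y


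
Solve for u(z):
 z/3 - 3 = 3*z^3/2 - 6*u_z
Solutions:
 u(z) = C1 + z^4/16 - z^2/36 + z/2


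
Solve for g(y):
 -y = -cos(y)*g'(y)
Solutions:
 g(y) = C1 + Integral(y/cos(y), y)


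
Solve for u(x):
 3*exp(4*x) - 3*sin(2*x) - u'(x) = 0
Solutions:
 u(x) = C1 + 3*exp(4*x)/4 + 3*cos(2*x)/2


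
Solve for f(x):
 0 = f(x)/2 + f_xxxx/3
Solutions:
 f(x) = (C1*sin(6^(1/4)*x/2) + C2*cos(6^(1/4)*x/2))*exp(-6^(1/4)*x/2) + (C3*sin(6^(1/4)*x/2) + C4*cos(6^(1/4)*x/2))*exp(6^(1/4)*x/2)


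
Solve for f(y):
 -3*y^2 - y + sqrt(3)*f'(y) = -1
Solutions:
 f(y) = C1 + sqrt(3)*y^3/3 + sqrt(3)*y^2/6 - sqrt(3)*y/3


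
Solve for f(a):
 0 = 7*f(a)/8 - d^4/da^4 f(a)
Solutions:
 f(a) = C1*exp(-14^(1/4)*a/2) + C2*exp(14^(1/4)*a/2) + C3*sin(14^(1/4)*a/2) + C4*cos(14^(1/4)*a/2)


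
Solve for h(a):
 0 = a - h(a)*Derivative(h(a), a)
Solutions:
 h(a) = -sqrt(C1 + a^2)
 h(a) = sqrt(C1 + a^2)


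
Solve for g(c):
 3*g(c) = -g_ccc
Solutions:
 g(c) = C3*exp(-3^(1/3)*c) + (C1*sin(3^(5/6)*c/2) + C2*cos(3^(5/6)*c/2))*exp(3^(1/3)*c/2)


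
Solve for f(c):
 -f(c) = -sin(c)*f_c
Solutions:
 f(c) = C1*sqrt(cos(c) - 1)/sqrt(cos(c) + 1)


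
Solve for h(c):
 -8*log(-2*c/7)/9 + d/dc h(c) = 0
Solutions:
 h(c) = C1 + 8*c*log(-c)/9 + 8*c*(-log(7) - 1 + log(2))/9


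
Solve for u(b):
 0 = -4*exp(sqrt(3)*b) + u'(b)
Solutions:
 u(b) = C1 + 4*sqrt(3)*exp(sqrt(3)*b)/3


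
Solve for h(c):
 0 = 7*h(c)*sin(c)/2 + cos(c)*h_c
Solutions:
 h(c) = C1*cos(c)^(7/2)


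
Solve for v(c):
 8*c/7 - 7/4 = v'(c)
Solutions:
 v(c) = C1 + 4*c^2/7 - 7*c/4


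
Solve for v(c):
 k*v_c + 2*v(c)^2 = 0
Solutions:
 v(c) = k/(C1*k + 2*c)


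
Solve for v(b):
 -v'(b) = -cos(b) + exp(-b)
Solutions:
 v(b) = C1 + sin(b) + exp(-b)


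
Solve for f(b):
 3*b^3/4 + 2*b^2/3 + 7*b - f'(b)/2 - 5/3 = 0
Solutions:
 f(b) = C1 + 3*b^4/8 + 4*b^3/9 + 7*b^2 - 10*b/3


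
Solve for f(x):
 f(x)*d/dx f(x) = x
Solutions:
 f(x) = -sqrt(C1 + x^2)
 f(x) = sqrt(C1 + x^2)


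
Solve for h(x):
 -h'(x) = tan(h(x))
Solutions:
 h(x) = pi - asin(C1*exp(-x))
 h(x) = asin(C1*exp(-x))


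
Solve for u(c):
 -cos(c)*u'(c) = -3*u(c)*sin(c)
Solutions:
 u(c) = C1/cos(c)^3


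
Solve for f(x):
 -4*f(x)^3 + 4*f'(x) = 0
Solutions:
 f(x) = -sqrt(2)*sqrt(-1/(C1 + x))/2
 f(x) = sqrt(2)*sqrt(-1/(C1 + x))/2


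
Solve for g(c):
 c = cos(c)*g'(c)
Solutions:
 g(c) = C1 + Integral(c/cos(c), c)


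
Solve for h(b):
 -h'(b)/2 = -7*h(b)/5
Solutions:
 h(b) = C1*exp(14*b/5)


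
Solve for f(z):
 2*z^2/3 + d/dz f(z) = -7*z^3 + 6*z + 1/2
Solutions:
 f(z) = C1 - 7*z^4/4 - 2*z^3/9 + 3*z^2 + z/2


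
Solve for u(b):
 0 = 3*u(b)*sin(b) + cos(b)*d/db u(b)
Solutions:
 u(b) = C1*cos(b)^3


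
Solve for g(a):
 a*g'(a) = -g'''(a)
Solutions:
 g(a) = C1 + Integral(C2*airyai(-a) + C3*airybi(-a), a)


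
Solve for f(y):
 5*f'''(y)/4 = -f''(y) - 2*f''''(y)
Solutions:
 f(y) = C1 + C2*y + (C3*sin(sqrt(103)*y/16) + C4*cos(sqrt(103)*y/16))*exp(-5*y/16)


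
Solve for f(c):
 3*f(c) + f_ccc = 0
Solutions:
 f(c) = C3*exp(-3^(1/3)*c) + (C1*sin(3^(5/6)*c/2) + C2*cos(3^(5/6)*c/2))*exp(3^(1/3)*c/2)


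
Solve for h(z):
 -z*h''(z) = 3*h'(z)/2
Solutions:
 h(z) = C1 + C2/sqrt(z)


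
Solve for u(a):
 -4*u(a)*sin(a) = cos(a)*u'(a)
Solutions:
 u(a) = C1*cos(a)^4


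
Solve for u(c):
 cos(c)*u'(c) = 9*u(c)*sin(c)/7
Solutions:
 u(c) = C1/cos(c)^(9/7)


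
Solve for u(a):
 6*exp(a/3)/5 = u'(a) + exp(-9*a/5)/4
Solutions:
 u(a) = C1 + 18*exp(a/3)/5 + 5*exp(-9*a/5)/36


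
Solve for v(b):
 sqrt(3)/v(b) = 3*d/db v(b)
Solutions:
 v(b) = -sqrt(C1 + 6*sqrt(3)*b)/3
 v(b) = sqrt(C1 + 6*sqrt(3)*b)/3


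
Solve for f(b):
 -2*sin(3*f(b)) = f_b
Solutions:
 f(b) = -acos((-C1 - exp(12*b))/(C1 - exp(12*b)))/3 + 2*pi/3
 f(b) = acos((-C1 - exp(12*b))/(C1 - exp(12*b)))/3


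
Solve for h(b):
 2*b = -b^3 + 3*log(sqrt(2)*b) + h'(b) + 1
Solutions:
 h(b) = C1 + b^4/4 + b^2 - 3*b*log(b) - 3*b*log(2)/2 + 2*b


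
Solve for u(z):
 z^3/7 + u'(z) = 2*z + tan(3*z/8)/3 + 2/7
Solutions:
 u(z) = C1 - z^4/28 + z^2 + 2*z/7 - 8*log(cos(3*z/8))/9


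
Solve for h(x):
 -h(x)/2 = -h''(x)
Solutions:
 h(x) = C1*exp(-sqrt(2)*x/2) + C2*exp(sqrt(2)*x/2)


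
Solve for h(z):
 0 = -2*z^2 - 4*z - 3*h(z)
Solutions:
 h(z) = 2*z*(-z - 2)/3


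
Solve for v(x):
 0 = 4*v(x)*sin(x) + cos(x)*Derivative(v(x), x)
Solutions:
 v(x) = C1*cos(x)^4


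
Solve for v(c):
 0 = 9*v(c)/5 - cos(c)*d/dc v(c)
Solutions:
 v(c) = C1*(sin(c) + 1)^(9/10)/(sin(c) - 1)^(9/10)


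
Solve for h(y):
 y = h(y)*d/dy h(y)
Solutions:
 h(y) = -sqrt(C1 + y^2)
 h(y) = sqrt(C1 + y^2)


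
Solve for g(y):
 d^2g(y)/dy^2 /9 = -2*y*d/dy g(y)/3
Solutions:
 g(y) = C1 + C2*erf(sqrt(3)*y)


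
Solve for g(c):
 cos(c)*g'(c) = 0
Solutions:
 g(c) = C1


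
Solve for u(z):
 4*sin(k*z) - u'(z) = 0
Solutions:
 u(z) = C1 - 4*cos(k*z)/k


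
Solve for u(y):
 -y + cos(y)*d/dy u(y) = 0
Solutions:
 u(y) = C1 + Integral(y/cos(y), y)


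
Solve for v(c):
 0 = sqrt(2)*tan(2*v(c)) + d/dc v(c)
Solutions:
 v(c) = -asin(C1*exp(-2*sqrt(2)*c))/2 + pi/2
 v(c) = asin(C1*exp(-2*sqrt(2)*c))/2


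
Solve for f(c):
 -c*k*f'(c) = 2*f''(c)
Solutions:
 f(c) = Piecewise((-sqrt(pi)*C1*erf(c*sqrt(k)/2)/sqrt(k) - C2, (k > 0) | (k < 0)), (-C1*c - C2, True))


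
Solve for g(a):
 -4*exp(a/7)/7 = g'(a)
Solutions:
 g(a) = C1 - 4*exp(a/7)


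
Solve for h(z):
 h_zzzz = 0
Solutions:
 h(z) = C1 + C2*z + C3*z^2 + C4*z^3


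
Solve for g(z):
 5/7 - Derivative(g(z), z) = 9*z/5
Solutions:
 g(z) = C1 - 9*z^2/10 + 5*z/7


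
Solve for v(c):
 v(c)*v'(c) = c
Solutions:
 v(c) = -sqrt(C1 + c^2)
 v(c) = sqrt(C1 + c^2)


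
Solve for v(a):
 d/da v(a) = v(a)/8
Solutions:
 v(a) = C1*exp(a/8)


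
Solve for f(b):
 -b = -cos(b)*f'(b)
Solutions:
 f(b) = C1 + Integral(b/cos(b), b)


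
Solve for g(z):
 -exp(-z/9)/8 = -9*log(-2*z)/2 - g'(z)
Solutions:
 g(z) = C1 - 9*z*log(-z)/2 + 9*z*(1 - log(2))/2 - 9*exp(-z/9)/8


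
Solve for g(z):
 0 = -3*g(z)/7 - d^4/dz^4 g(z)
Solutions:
 g(z) = (C1*sin(sqrt(2)*3^(1/4)*7^(3/4)*z/14) + C2*cos(sqrt(2)*3^(1/4)*7^(3/4)*z/14))*exp(-sqrt(2)*3^(1/4)*7^(3/4)*z/14) + (C3*sin(sqrt(2)*3^(1/4)*7^(3/4)*z/14) + C4*cos(sqrt(2)*3^(1/4)*7^(3/4)*z/14))*exp(sqrt(2)*3^(1/4)*7^(3/4)*z/14)


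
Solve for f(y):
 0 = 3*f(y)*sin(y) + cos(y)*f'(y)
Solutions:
 f(y) = C1*cos(y)^3


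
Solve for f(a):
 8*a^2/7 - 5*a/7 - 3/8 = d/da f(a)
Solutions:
 f(a) = C1 + 8*a^3/21 - 5*a^2/14 - 3*a/8


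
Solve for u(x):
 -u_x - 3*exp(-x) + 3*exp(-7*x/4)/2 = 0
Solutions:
 u(x) = C1 + 3*exp(-x) - 6*exp(-7*x/4)/7


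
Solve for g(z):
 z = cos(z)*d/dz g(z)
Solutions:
 g(z) = C1 + Integral(z/cos(z), z)


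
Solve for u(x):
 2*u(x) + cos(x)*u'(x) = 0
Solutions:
 u(x) = C1*(sin(x) - 1)/(sin(x) + 1)


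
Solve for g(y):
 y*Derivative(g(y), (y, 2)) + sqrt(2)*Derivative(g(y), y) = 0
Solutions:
 g(y) = C1 + C2*y^(1 - sqrt(2))


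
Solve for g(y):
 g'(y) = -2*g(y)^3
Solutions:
 g(y) = -sqrt(2)*sqrt(-1/(C1 - 2*y))/2
 g(y) = sqrt(2)*sqrt(-1/(C1 - 2*y))/2


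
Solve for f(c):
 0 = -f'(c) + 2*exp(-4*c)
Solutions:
 f(c) = C1 - exp(-4*c)/2


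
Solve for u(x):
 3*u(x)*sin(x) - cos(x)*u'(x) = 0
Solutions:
 u(x) = C1/cos(x)^3


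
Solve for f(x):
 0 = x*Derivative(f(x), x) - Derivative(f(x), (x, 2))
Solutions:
 f(x) = C1 + C2*erfi(sqrt(2)*x/2)


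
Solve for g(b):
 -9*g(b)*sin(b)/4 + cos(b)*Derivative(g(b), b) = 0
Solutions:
 g(b) = C1/cos(b)^(9/4)


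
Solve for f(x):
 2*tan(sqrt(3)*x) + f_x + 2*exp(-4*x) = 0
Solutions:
 f(x) = C1 - sqrt(3)*log(tan(sqrt(3)*x)^2 + 1)/3 + exp(-4*x)/2


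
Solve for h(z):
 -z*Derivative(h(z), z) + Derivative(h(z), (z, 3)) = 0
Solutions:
 h(z) = C1 + Integral(C2*airyai(z) + C3*airybi(z), z)


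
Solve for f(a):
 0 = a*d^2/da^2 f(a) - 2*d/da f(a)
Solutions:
 f(a) = C1 + C2*a^3


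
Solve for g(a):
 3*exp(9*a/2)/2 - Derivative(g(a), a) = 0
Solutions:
 g(a) = C1 + exp(9*a/2)/3


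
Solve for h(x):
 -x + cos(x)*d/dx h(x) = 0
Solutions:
 h(x) = C1 + Integral(x/cos(x), x)


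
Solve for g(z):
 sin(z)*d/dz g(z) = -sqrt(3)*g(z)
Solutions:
 g(z) = C1*(cos(z) + 1)^(sqrt(3)/2)/(cos(z) - 1)^(sqrt(3)/2)


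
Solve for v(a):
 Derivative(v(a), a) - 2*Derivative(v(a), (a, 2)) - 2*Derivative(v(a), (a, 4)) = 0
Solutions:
 v(a) = C1 + C2*exp(6^(1/3)*a*(-(9 + sqrt(129))^(1/3) + 2*6^(1/3)/(9 + sqrt(129))^(1/3))/12)*sin(2^(1/3)*3^(1/6)*a*(6*2^(1/3)/(9 + sqrt(129))^(1/3) + 3^(2/3)*(9 + sqrt(129))^(1/3))/12) + C3*exp(6^(1/3)*a*(-(9 + sqrt(129))^(1/3) + 2*6^(1/3)/(9 + sqrt(129))^(1/3))/12)*cos(2^(1/3)*3^(1/6)*a*(6*2^(1/3)/(9 + sqrt(129))^(1/3) + 3^(2/3)*(9 + sqrt(129))^(1/3))/12) + C4*exp(-6^(1/3)*a*(-(9 + sqrt(129))^(1/3) + 2*6^(1/3)/(9 + sqrt(129))^(1/3))/6)


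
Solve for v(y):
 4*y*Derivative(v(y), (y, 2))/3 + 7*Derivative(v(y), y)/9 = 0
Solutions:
 v(y) = C1 + C2*y^(5/12)


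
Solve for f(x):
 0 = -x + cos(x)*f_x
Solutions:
 f(x) = C1 + Integral(x/cos(x), x)


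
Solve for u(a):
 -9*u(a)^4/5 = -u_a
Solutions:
 u(a) = 5^(1/3)*(-1/(C1 + 27*a))^(1/3)
 u(a) = 5^(1/3)*(-1/(C1 + 9*a))^(1/3)*(-3^(2/3) - 3*3^(1/6)*I)/6
 u(a) = 5^(1/3)*(-1/(C1 + 9*a))^(1/3)*(-3^(2/3) + 3*3^(1/6)*I)/6


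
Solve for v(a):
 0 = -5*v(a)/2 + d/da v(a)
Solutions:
 v(a) = C1*exp(5*a/2)


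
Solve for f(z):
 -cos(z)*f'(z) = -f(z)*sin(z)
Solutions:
 f(z) = C1/cos(z)


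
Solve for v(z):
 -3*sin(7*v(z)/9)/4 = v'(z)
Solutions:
 3*z/4 + 9*log(cos(7*v(z)/9) - 1)/14 - 9*log(cos(7*v(z)/9) + 1)/14 = C1


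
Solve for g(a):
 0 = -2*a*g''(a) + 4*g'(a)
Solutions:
 g(a) = C1 + C2*a^3


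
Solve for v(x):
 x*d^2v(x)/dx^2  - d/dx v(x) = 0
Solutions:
 v(x) = C1 + C2*x^2


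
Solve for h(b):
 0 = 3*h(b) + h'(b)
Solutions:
 h(b) = C1*exp(-3*b)


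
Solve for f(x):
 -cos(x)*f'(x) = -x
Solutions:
 f(x) = C1 + Integral(x/cos(x), x)


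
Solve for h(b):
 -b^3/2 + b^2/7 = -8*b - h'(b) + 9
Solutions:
 h(b) = C1 + b^4/8 - b^3/21 - 4*b^2 + 9*b


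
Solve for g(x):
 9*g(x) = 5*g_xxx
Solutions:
 g(x) = C3*exp(15^(2/3)*x/5) + (C1*sin(3*3^(1/6)*5^(2/3)*x/10) + C2*cos(3*3^(1/6)*5^(2/3)*x/10))*exp(-15^(2/3)*x/10)


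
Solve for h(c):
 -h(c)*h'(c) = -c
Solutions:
 h(c) = -sqrt(C1 + c^2)
 h(c) = sqrt(C1 + c^2)


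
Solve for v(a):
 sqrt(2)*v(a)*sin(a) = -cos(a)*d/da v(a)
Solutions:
 v(a) = C1*cos(a)^(sqrt(2))


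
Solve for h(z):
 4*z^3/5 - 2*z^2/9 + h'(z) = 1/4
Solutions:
 h(z) = C1 - z^4/5 + 2*z^3/27 + z/4


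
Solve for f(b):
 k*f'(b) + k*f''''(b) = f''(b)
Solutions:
 f(b) = C1 + C2*exp(2^(1/3)*b*(6^(1/3)*(sqrt(3)*sqrt(27 - 4/k^3) + 9)^(1/3)/12 - 2^(1/3)*3^(5/6)*I*(sqrt(3)*sqrt(27 - 4/k^3) + 9)^(1/3)/12 - 2/(k*(-3^(1/3) + 3^(5/6)*I)*(sqrt(3)*sqrt(27 - 4/k^3) + 9)^(1/3)))) + C3*exp(2^(1/3)*b*(6^(1/3)*(sqrt(3)*sqrt(27 - 4/k^3) + 9)^(1/3)/12 + 2^(1/3)*3^(5/6)*I*(sqrt(3)*sqrt(27 - 4/k^3) + 9)^(1/3)/12 + 2/(k*(3^(1/3) + 3^(5/6)*I)*(sqrt(3)*sqrt(27 - 4/k^3) + 9)^(1/3)))) + C4*exp(-6^(1/3)*b*(2^(1/3)*(sqrt(3)*sqrt(27 - 4/k^3) + 9)^(1/3) + 2*3^(1/3)/(k*(sqrt(3)*sqrt(27 - 4/k^3) + 9)^(1/3)))/6)


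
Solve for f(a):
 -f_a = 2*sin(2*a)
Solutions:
 f(a) = C1 + cos(2*a)


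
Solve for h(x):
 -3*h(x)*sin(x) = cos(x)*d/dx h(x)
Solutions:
 h(x) = C1*cos(x)^3


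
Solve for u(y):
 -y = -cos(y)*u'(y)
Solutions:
 u(y) = C1 + Integral(y/cos(y), y)


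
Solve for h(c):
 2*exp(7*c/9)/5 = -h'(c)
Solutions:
 h(c) = C1 - 18*exp(7*c/9)/35


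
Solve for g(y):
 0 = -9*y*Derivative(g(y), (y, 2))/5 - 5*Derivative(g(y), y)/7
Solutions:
 g(y) = C1 + C2*y^(38/63)


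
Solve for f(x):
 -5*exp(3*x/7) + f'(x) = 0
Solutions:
 f(x) = C1 + 35*exp(3*x/7)/3


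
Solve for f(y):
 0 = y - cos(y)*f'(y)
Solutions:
 f(y) = C1 + Integral(y/cos(y), y)


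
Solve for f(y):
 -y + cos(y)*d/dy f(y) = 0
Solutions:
 f(y) = C1 + Integral(y/cos(y), y)


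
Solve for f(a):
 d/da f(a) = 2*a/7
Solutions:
 f(a) = C1 + a^2/7


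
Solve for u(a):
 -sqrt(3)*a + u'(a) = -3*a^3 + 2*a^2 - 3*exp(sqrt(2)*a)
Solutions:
 u(a) = C1 - 3*a^4/4 + 2*a^3/3 + sqrt(3)*a^2/2 - 3*sqrt(2)*exp(sqrt(2)*a)/2


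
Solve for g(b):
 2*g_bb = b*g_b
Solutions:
 g(b) = C1 + C2*erfi(b/2)


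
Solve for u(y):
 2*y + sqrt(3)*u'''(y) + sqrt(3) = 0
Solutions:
 u(y) = C1 + C2*y + C3*y^2 - sqrt(3)*y^4/36 - y^3/6


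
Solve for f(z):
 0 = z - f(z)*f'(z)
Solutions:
 f(z) = -sqrt(C1 + z^2)
 f(z) = sqrt(C1 + z^2)


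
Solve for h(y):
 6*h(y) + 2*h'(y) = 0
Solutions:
 h(y) = C1*exp(-3*y)


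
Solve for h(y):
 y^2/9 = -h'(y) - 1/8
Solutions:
 h(y) = C1 - y^3/27 - y/8


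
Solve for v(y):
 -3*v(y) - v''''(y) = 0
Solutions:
 v(y) = (C1*sin(sqrt(2)*3^(1/4)*y/2) + C2*cos(sqrt(2)*3^(1/4)*y/2))*exp(-sqrt(2)*3^(1/4)*y/2) + (C3*sin(sqrt(2)*3^(1/4)*y/2) + C4*cos(sqrt(2)*3^(1/4)*y/2))*exp(sqrt(2)*3^(1/4)*y/2)


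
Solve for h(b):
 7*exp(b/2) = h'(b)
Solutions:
 h(b) = C1 + 14*exp(b/2)


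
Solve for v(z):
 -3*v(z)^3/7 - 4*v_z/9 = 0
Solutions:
 v(z) = -sqrt(14)*sqrt(-1/(C1 - 27*z))
 v(z) = sqrt(14)*sqrt(-1/(C1 - 27*z))


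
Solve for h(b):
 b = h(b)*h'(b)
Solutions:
 h(b) = -sqrt(C1 + b^2)
 h(b) = sqrt(C1 + b^2)


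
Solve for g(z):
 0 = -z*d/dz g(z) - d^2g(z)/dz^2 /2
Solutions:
 g(z) = C1 + C2*erf(z)


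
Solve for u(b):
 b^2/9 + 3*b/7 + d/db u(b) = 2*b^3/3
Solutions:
 u(b) = C1 + b^4/6 - b^3/27 - 3*b^2/14


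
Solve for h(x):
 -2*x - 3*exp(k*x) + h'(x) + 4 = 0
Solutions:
 h(x) = C1 + x^2 - 4*x + 3*exp(k*x)/k


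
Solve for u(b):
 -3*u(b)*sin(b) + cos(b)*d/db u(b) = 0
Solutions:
 u(b) = C1/cos(b)^3


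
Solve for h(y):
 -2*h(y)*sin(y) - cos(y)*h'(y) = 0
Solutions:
 h(y) = C1*cos(y)^2


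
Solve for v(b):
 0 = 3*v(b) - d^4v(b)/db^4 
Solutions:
 v(b) = C1*exp(-3^(1/4)*b) + C2*exp(3^(1/4)*b) + C3*sin(3^(1/4)*b) + C4*cos(3^(1/4)*b)


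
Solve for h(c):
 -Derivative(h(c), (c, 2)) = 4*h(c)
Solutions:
 h(c) = C1*sin(2*c) + C2*cos(2*c)


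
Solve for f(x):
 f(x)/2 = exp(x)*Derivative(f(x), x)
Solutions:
 f(x) = C1*exp(-exp(-x)/2)


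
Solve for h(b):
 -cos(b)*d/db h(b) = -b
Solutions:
 h(b) = C1 + Integral(b/cos(b), b)


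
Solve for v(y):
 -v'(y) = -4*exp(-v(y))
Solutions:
 v(y) = log(C1 + 4*y)


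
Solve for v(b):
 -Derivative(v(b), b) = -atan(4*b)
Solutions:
 v(b) = C1 + b*atan(4*b) - log(16*b^2 + 1)/8


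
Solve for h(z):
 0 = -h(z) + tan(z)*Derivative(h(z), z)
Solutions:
 h(z) = C1*sin(z)


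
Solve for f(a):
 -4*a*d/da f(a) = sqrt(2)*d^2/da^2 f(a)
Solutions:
 f(a) = C1 + C2*erf(2^(1/4)*a)


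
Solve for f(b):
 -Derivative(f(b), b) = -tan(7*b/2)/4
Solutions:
 f(b) = C1 - log(cos(7*b/2))/14


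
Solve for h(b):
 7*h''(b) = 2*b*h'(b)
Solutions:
 h(b) = C1 + C2*erfi(sqrt(7)*b/7)


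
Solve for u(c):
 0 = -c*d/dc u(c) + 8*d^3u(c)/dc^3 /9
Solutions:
 u(c) = C1 + Integral(C2*airyai(3^(2/3)*c/2) + C3*airybi(3^(2/3)*c/2), c)


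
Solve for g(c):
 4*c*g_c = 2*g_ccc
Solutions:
 g(c) = C1 + Integral(C2*airyai(2^(1/3)*c) + C3*airybi(2^(1/3)*c), c)


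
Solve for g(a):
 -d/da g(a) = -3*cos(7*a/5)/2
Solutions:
 g(a) = C1 + 15*sin(7*a/5)/14


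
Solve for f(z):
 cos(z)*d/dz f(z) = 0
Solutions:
 f(z) = C1


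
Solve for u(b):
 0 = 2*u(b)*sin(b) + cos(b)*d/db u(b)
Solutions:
 u(b) = C1*cos(b)^2


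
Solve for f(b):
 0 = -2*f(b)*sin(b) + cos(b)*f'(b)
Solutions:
 f(b) = C1/cos(b)^2


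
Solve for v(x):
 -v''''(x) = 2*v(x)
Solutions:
 v(x) = (C1*sin(2^(3/4)*x/2) + C2*cos(2^(3/4)*x/2))*exp(-2^(3/4)*x/2) + (C3*sin(2^(3/4)*x/2) + C4*cos(2^(3/4)*x/2))*exp(2^(3/4)*x/2)


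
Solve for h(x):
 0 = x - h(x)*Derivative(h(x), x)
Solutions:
 h(x) = -sqrt(C1 + x^2)
 h(x) = sqrt(C1 + x^2)


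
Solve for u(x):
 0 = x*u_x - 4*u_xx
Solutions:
 u(x) = C1 + C2*erfi(sqrt(2)*x/4)


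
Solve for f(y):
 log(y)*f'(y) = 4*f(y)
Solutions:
 f(y) = C1*exp(4*li(y))


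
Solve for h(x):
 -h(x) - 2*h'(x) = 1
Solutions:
 h(x) = C1*exp(-x/2) - 1


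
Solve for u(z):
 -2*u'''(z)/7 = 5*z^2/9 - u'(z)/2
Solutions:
 u(z) = C1 + C2*exp(-sqrt(7)*z/2) + C3*exp(sqrt(7)*z/2) + 10*z^3/27 + 80*z/63


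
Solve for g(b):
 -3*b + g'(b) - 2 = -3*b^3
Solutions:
 g(b) = C1 - 3*b^4/4 + 3*b^2/2 + 2*b


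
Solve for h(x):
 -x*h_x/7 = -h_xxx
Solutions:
 h(x) = C1 + Integral(C2*airyai(7^(2/3)*x/7) + C3*airybi(7^(2/3)*x/7), x)


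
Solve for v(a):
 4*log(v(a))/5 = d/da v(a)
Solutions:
 li(v(a)) = C1 + 4*a/5


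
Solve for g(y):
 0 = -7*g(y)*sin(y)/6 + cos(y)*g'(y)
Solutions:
 g(y) = C1/cos(y)^(7/6)


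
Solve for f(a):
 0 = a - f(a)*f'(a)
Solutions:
 f(a) = -sqrt(C1 + a^2)
 f(a) = sqrt(C1 + a^2)


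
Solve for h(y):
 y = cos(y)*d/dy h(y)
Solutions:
 h(y) = C1 + Integral(y/cos(y), y)


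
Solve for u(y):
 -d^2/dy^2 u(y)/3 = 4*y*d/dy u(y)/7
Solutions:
 u(y) = C1 + C2*erf(sqrt(42)*y/7)


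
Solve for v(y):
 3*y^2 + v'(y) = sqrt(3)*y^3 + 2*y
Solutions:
 v(y) = C1 + sqrt(3)*y^4/4 - y^3 + y^2


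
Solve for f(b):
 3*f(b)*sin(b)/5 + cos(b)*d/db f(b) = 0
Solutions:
 f(b) = C1*cos(b)^(3/5)


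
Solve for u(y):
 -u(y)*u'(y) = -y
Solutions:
 u(y) = -sqrt(C1 + y^2)
 u(y) = sqrt(C1 + y^2)


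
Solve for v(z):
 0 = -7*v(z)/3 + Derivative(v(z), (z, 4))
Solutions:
 v(z) = C1*exp(-3^(3/4)*7^(1/4)*z/3) + C2*exp(3^(3/4)*7^(1/4)*z/3) + C3*sin(3^(3/4)*7^(1/4)*z/3) + C4*cos(3^(3/4)*7^(1/4)*z/3)


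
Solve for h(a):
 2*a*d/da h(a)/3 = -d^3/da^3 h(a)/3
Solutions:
 h(a) = C1 + Integral(C2*airyai(-2^(1/3)*a) + C3*airybi(-2^(1/3)*a), a)


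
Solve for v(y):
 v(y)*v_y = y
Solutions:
 v(y) = -sqrt(C1 + y^2)
 v(y) = sqrt(C1 + y^2)


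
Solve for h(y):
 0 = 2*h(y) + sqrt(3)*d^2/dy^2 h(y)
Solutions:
 h(y) = C1*sin(sqrt(2)*3^(3/4)*y/3) + C2*cos(sqrt(2)*3^(3/4)*y/3)


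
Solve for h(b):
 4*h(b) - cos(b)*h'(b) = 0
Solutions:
 h(b) = C1*(sin(b)^2 + 2*sin(b) + 1)/(sin(b)^2 - 2*sin(b) + 1)


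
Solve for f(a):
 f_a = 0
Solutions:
 f(a) = C1


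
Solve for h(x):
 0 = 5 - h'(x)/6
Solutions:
 h(x) = C1 + 30*x


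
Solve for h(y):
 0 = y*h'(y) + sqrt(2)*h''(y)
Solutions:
 h(y) = C1 + C2*erf(2^(1/4)*y/2)


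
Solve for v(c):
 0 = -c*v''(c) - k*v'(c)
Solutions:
 v(c) = C1 + c^(1 - re(k))*(C2*sin(log(c)*Abs(im(k))) + C3*cos(log(c)*im(k)))


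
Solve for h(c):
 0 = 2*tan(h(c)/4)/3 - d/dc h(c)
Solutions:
 h(c) = -4*asin(C1*exp(c/6)) + 4*pi
 h(c) = 4*asin(C1*exp(c/6))


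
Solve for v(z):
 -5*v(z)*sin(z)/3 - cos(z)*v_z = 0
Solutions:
 v(z) = C1*cos(z)^(5/3)


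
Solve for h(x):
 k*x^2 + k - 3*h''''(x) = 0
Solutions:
 h(x) = C1 + C2*x + C3*x^2 + C4*x^3 + k*x^6/1080 + k*x^4/72


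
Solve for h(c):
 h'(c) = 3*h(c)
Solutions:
 h(c) = C1*exp(3*c)


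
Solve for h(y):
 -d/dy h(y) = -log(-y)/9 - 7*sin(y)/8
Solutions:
 h(y) = C1 + y*log(-y)/9 - y/9 - 7*cos(y)/8


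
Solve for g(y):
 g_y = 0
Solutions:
 g(y) = C1


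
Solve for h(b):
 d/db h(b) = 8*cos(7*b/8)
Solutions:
 h(b) = C1 + 64*sin(7*b/8)/7


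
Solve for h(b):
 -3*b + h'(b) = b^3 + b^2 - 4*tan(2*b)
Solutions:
 h(b) = C1 + b^4/4 + b^3/3 + 3*b^2/2 + 2*log(cos(2*b))


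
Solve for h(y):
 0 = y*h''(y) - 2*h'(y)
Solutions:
 h(y) = C1 + C2*y^3


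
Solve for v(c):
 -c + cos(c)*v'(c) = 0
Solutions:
 v(c) = C1 + Integral(c/cos(c), c)


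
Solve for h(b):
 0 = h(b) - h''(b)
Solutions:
 h(b) = C1*exp(-b) + C2*exp(b)


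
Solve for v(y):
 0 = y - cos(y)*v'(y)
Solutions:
 v(y) = C1 + Integral(y/cos(y), y)


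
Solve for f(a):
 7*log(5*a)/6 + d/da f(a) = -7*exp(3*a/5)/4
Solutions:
 f(a) = C1 - 7*a*log(a)/6 + 7*a*(1 - log(5))/6 - 35*exp(3*a/5)/12


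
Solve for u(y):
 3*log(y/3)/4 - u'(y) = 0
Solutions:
 u(y) = C1 + 3*y*log(y)/4 - 3*y*log(3)/4 - 3*y/4


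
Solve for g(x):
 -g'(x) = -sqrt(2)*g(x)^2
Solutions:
 g(x) = -1/(C1 + sqrt(2)*x)


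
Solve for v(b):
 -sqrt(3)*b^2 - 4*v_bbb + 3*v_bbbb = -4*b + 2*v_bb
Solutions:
 v(b) = C1 + C2*b + C3*exp(b*(2 - sqrt(10))/3) + C4*exp(b*(2 + sqrt(10))/3) - sqrt(3)*b^4/24 + b^3*(1 + sqrt(3))/3 + b^2*(-11*sqrt(3)/4 - 2)


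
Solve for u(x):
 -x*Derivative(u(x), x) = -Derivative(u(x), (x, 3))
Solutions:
 u(x) = C1 + Integral(C2*airyai(x) + C3*airybi(x), x)


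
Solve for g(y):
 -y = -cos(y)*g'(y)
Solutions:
 g(y) = C1 + Integral(y/cos(y), y)


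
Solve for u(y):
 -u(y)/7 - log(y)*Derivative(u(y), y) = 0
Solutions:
 u(y) = C1*exp(-li(y)/7)


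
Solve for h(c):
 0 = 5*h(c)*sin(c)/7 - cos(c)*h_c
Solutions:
 h(c) = C1/cos(c)^(5/7)


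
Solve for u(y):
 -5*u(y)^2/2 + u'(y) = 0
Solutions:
 u(y) = -2/(C1 + 5*y)


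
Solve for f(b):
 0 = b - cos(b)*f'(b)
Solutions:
 f(b) = C1 + Integral(b/cos(b), b)


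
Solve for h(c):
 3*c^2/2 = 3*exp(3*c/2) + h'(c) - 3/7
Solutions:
 h(c) = C1 + c^3/2 + 3*c/7 - 2*exp(3*c/2)


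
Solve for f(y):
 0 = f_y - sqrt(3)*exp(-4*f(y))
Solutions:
 f(y) = log(-I*(C1 + 4*sqrt(3)*y)^(1/4))
 f(y) = log(I*(C1 + 4*sqrt(3)*y)^(1/4))
 f(y) = log(-(C1 + 4*sqrt(3)*y)^(1/4))
 f(y) = log(C1 + 4*sqrt(3)*y)/4


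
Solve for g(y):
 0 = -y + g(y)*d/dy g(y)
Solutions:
 g(y) = -sqrt(C1 + y^2)
 g(y) = sqrt(C1 + y^2)


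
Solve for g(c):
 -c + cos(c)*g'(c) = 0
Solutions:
 g(c) = C1 + Integral(c/cos(c), c)


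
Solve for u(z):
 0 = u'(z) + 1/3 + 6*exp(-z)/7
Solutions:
 u(z) = C1 - z/3 + 6*exp(-z)/7


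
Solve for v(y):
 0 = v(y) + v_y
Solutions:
 v(y) = C1*exp(-y)


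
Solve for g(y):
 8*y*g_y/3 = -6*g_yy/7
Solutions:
 g(y) = C1 + C2*erf(sqrt(14)*y/3)


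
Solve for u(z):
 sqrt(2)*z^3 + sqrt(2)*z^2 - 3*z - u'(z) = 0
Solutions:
 u(z) = C1 + sqrt(2)*z^4/4 + sqrt(2)*z^3/3 - 3*z^2/2


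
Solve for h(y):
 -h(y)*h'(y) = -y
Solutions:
 h(y) = -sqrt(C1 + y^2)
 h(y) = sqrt(C1 + y^2)


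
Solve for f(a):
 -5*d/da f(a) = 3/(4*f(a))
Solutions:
 f(a) = -sqrt(C1 - 30*a)/10
 f(a) = sqrt(C1 - 30*a)/10


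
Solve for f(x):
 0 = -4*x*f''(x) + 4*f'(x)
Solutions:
 f(x) = C1 + C2*x^2


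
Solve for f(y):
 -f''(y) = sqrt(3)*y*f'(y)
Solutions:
 f(y) = C1 + C2*erf(sqrt(2)*3^(1/4)*y/2)


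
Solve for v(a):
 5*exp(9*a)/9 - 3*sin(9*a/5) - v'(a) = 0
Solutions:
 v(a) = C1 + 5*exp(9*a)/81 + 5*cos(9*a/5)/3


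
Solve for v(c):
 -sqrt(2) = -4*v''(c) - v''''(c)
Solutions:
 v(c) = C1 + C2*c + C3*sin(2*c) + C4*cos(2*c) + sqrt(2)*c^2/8


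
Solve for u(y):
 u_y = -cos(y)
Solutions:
 u(y) = C1 - sin(y)


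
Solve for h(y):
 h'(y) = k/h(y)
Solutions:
 h(y) = -sqrt(C1 + 2*k*y)
 h(y) = sqrt(C1 + 2*k*y)


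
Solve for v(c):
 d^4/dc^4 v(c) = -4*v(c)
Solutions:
 v(c) = (C1*sin(c) + C2*cos(c))*exp(-c) + (C3*sin(c) + C4*cos(c))*exp(c)


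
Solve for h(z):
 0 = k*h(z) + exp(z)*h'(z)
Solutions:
 h(z) = C1*exp(k*exp(-z))


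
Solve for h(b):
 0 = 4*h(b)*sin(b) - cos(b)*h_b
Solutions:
 h(b) = C1/cos(b)^4


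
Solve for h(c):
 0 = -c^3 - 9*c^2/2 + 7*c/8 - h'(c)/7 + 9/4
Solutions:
 h(c) = C1 - 7*c^4/4 - 21*c^3/2 + 49*c^2/16 + 63*c/4


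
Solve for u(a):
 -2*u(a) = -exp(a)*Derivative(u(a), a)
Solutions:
 u(a) = C1*exp(-2*exp(-a))


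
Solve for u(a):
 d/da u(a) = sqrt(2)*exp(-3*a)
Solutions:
 u(a) = C1 - sqrt(2)*exp(-3*a)/3


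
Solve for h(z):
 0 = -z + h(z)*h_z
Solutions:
 h(z) = -sqrt(C1 + z^2)
 h(z) = sqrt(C1 + z^2)


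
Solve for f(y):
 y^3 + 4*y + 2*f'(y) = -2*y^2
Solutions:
 f(y) = C1 - y^4/8 - y^3/3 - y^2


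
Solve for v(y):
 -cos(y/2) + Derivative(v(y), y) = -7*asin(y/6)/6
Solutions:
 v(y) = C1 - 7*y*asin(y/6)/6 - 7*sqrt(36 - y^2)/6 + 2*sin(y/2)


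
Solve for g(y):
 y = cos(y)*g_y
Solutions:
 g(y) = C1 + Integral(y/cos(y), y)


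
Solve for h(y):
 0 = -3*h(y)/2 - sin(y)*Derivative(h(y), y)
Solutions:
 h(y) = C1*(cos(y) + 1)^(3/4)/(cos(y) - 1)^(3/4)


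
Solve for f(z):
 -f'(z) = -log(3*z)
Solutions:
 f(z) = C1 + z*log(z) - z + z*log(3)


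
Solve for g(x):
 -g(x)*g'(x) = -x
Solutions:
 g(x) = -sqrt(C1 + x^2)
 g(x) = sqrt(C1 + x^2)


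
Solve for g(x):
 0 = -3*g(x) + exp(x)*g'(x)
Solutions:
 g(x) = C1*exp(-3*exp(-x))


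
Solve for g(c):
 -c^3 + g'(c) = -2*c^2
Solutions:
 g(c) = C1 + c^4/4 - 2*c^3/3


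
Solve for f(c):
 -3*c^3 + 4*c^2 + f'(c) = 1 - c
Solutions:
 f(c) = C1 + 3*c^4/4 - 4*c^3/3 - c^2/2 + c


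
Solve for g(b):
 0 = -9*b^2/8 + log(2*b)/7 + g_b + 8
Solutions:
 g(b) = C1 + 3*b^3/8 - b*log(b)/7 - 55*b/7 - b*log(2)/7


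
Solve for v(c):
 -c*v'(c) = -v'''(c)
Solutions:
 v(c) = C1 + Integral(C2*airyai(c) + C3*airybi(c), c)


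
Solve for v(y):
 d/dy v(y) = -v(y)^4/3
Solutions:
 v(y) = (-1 - sqrt(3)*I)*(1/(C1 + y))^(1/3)/2
 v(y) = (-1 + sqrt(3)*I)*(1/(C1 + y))^(1/3)/2
 v(y) = (1/(C1 + y))^(1/3)


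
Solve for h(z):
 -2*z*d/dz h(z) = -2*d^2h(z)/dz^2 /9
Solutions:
 h(z) = C1 + C2*erfi(3*sqrt(2)*z/2)


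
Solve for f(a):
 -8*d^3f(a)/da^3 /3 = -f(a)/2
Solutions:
 f(a) = C3*exp(2^(2/3)*3^(1/3)*a/4) + (C1*sin(2^(2/3)*3^(5/6)*a/8) + C2*cos(2^(2/3)*3^(5/6)*a/8))*exp(-2^(2/3)*3^(1/3)*a/8)


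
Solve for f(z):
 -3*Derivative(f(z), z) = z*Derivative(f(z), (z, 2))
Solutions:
 f(z) = C1 + C2/z^2


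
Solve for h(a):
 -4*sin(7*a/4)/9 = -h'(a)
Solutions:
 h(a) = C1 - 16*cos(7*a/4)/63


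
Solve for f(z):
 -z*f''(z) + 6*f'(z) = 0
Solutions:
 f(z) = C1 + C2*z^7


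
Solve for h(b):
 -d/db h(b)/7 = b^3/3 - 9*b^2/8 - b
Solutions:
 h(b) = C1 - 7*b^4/12 + 21*b^3/8 + 7*b^2/2


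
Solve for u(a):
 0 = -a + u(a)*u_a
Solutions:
 u(a) = -sqrt(C1 + a^2)
 u(a) = sqrt(C1 + a^2)


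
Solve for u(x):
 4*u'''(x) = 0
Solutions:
 u(x) = C1 + C2*x + C3*x^2


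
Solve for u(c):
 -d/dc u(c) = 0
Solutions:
 u(c) = C1


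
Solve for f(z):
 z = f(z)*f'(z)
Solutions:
 f(z) = -sqrt(C1 + z^2)
 f(z) = sqrt(C1 + z^2)


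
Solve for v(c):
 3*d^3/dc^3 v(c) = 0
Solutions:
 v(c) = C1 + C2*c + C3*c^2


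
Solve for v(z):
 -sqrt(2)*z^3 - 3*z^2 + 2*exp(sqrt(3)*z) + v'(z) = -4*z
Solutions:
 v(z) = C1 + sqrt(2)*z^4/4 + z^3 - 2*z^2 - 2*sqrt(3)*exp(sqrt(3)*z)/3


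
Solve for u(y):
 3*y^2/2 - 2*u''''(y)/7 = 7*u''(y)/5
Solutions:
 u(y) = C1 + C2*y + C3*sin(7*sqrt(10)*y/10) + C4*cos(7*sqrt(10)*y/10) + 5*y^4/56 - 75*y^2/343


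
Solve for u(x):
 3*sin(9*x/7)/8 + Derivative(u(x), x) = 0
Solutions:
 u(x) = C1 + 7*cos(9*x/7)/24


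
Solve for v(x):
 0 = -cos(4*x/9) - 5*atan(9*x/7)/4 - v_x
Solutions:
 v(x) = C1 - 5*x*atan(9*x/7)/4 + 35*log(81*x^2 + 49)/72 - 9*sin(4*x/9)/4


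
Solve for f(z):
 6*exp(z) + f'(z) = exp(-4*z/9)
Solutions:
 f(z) = C1 - 6*exp(z) - 9*exp(-4*z/9)/4


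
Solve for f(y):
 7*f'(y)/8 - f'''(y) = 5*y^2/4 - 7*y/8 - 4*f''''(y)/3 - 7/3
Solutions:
 f(y) = C1 + C2*exp(y*((sqrt(399) + 20)^(-1/3) + 2 + (sqrt(399) + 20)^(1/3))/8)*sin(sqrt(3)*y*(-(sqrt(399) + 20)^(1/3) + (sqrt(399) + 20)^(-1/3))/8) + C3*exp(y*((sqrt(399) + 20)^(-1/3) + 2 + (sqrt(399) + 20)^(1/3))/8)*cos(sqrt(3)*y*(-(sqrt(399) + 20)^(1/3) + (sqrt(399) + 20)^(-1/3))/8) + C4*exp(y*(-(sqrt(399) + 20)^(1/3) - 1/(sqrt(399) + 20)^(1/3) + 1)/4) + 10*y^3/21 - y^2/2 + 88*y/147


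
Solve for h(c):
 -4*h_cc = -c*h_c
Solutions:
 h(c) = C1 + C2*erfi(sqrt(2)*c/4)


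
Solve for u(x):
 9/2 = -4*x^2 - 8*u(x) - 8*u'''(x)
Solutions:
 u(x) = C3*exp(-x) - x^2/2 + (C1*sin(sqrt(3)*x/2) + C2*cos(sqrt(3)*x/2))*exp(x/2) - 9/16


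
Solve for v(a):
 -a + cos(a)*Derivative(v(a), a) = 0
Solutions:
 v(a) = C1 + Integral(a/cos(a), a)


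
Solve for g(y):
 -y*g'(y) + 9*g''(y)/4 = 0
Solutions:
 g(y) = C1 + C2*erfi(sqrt(2)*y/3)


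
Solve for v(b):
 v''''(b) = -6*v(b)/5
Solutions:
 v(b) = (C1*sin(10^(3/4)*3^(1/4)*b/10) + C2*cos(10^(3/4)*3^(1/4)*b/10))*exp(-10^(3/4)*3^(1/4)*b/10) + (C3*sin(10^(3/4)*3^(1/4)*b/10) + C4*cos(10^(3/4)*3^(1/4)*b/10))*exp(10^(3/4)*3^(1/4)*b/10)


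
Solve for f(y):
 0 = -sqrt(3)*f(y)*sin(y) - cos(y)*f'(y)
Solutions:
 f(y) = C1*cos(y)^(sqrt(3))


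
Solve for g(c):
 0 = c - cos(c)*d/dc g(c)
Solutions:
 g(c) = C1 + Integral(c/cos(c), c)


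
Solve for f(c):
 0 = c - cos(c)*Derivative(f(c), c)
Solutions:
 f(c) = C1 + Integral(c/cos(c), c)


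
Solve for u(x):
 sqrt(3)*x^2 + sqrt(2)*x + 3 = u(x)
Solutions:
 u(x) = sqrt(3)*x^2 + sqrt(2)*x + 3


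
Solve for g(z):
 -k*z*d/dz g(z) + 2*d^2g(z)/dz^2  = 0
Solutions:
 g(z) = Piecewise((-sqrt(pi)*C1*erf(z*sqrt(-k)/2)/sqrt(-k) - C2, (k > 0) | (k < 0)), (-C1*z - C2, True))


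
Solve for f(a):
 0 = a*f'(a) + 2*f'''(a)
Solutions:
 f(a) = C1 + Integral(C2*airyai(-2^(2/3)*a/2) + C3*airybi(-2^(2/3)*a/2), a)


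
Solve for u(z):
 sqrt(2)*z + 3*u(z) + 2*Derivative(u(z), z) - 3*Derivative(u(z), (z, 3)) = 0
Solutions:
 u(z) = C1*exp(-2^(1/3)*z*(4/(sqrt(697) + 27)^(1/3) + 2^(1/3)*(sqrt(697) + 27)^(1/3))/12)*sin(2^(1/3)*sqrt(3)*z*(-2^(1/3)*(sqrt(697) + 27)^(1/3) + 4/(sqrt(697) + 27)^(1/3))/12) + C2*exp(-2^(1/3)*z*(4/(sqrt(697) + 27)^(1/3) + 2^(1/3)*(sqrt(697) + 27)^(1/3))/12)*cos(2^(1/3)*sqrt(3)*z*(-2^(1/3)*(sqrt(697) + 27)^(1/3) + 4/(sqrt(697) + 27)^(1/3))/12) + C3*exp(2^(1/3)*z*(4/(sqrt(697) + 27)^(1/3) + 2^(1/3)*(sqrt(697) + 27)^(1/3))/6) - sqrt(2)*z/3 + 2*sqrt(2)/9


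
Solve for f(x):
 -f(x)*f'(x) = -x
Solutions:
 f(x) = -sqrt(C1 + x^2)
 f(x) = sqrt(C1 + x^2)


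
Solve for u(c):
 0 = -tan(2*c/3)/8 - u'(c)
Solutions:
 u(c) = C1 + 3*log(cos(2*c/3))/16


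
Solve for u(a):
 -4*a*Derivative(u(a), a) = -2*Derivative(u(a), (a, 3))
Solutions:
 u(a) = C1 + Integral(C2*airyai(2^(1/3)*a) + C3*airybi(2^(1/3)*a), a)


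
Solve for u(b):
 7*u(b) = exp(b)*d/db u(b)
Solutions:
 u(b) = C1*exp(-7*exp(-b))


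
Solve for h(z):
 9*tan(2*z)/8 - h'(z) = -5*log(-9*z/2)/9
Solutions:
 h(z) = C1 + 5*z*log(-z)/9 - 5*z/9 - 5*z*log(2)/9 + 10*z*log(3)/9 - 9*log(cos(2*z))/16


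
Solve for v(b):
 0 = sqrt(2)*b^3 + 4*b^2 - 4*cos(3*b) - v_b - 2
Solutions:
 v(b) = C1 + sqrt(2)*b^4/4 + 4*b^3/3 - 2*b - 4*sin(3*b)/3


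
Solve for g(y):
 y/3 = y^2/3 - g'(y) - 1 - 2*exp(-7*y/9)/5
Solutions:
 g(y) = C1 + y^3/9 - y^2/6 - y + 18*exp(-7*y/9)/35


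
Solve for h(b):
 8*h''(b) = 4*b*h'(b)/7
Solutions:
 h(b) = C1 + C2*erfi(sqrt(7)*b/14)


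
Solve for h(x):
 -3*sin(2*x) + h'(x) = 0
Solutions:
 h(x) = C1 - 3*cos(2*x)/2


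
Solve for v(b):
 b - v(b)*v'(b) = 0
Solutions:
 v(b) = -sqrt(C1 + b^2)
 v(b) = sqrt(C1 + b^2)


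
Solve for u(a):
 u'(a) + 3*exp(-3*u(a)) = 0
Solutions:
 u(a) = log(C1 - 9*a)/3
 u(a) = log((-3^(1/3) - 3^(5/6)*I)*(C1 - 3*a)^(1/3)/2)
 u(a) = log((-3^(1/3) + 3^(5/6)*I)*(C1 - 3*a)^(1/3)/2)


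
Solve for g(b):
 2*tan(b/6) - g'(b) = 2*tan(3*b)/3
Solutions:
 g(b) = C1 - 12*log(cos(b/6)) + 2*log(cos(3*b))/9


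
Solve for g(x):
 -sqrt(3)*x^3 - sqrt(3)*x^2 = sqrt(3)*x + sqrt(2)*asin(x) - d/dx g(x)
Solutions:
 g(x) = C1 + sqrt(3)*x^4/4 + sqrt(3)*x^3/3 + sqrt(3)*x^2/2 + sqrt(2)*(x*asin(x) + sqrt(1 - x^2))


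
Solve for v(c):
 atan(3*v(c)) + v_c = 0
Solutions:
 Integral(1/atan(3*_y), (_y, v(c))) = C1 - c


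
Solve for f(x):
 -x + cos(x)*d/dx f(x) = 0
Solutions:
 f(x) = C1 + Integral(x/cos(x), x)


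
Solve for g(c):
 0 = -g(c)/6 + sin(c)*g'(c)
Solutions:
 g(c) = C1*(cos(c) - 1)^(1/12)/(cos(c) + 1)^(1/12)


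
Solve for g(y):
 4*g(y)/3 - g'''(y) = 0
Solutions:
 g(y) = C3*exp(6^(2/3)*y/3) + (C1*sin(2^(2/3)*3^(1/6)*y/2) + C2*cos(2^(2/3)*3^(1/6)*y/2))*exp(-6^(2/3)*y/6)


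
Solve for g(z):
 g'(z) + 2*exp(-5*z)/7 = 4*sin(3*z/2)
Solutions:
 g(z) = C1 - 8*cos(3*z/2)/3 + 2*exp(-5*z)/35


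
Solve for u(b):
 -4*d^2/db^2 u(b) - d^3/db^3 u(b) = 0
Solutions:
 u(b) = C1 + C2*b + C3*exp(-4*b)


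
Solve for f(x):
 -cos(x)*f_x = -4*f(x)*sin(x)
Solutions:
 f(x) = C1/cos(x)^4


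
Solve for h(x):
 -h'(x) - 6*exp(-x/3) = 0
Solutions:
 h(x) = C1 + 18*exp(-x/3)


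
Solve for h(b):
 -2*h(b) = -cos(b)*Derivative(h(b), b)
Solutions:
 h(b) = C1*(sin(b) + 1)/(sin(b) - 1)


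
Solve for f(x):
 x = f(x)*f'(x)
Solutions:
 f(x) = -sqrt(C1 + x^2)
 f(x) = sqrt(C1 + x^2)


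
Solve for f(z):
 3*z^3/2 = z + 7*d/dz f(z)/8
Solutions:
 f(z) = C1 + 3*z^4/7 - 4*z^2/7


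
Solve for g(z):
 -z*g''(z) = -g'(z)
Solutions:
 g(z) = C1 + C2*z^2


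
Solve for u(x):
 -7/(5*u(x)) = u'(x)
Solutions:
 u(x) = -sqrt(C1 - 70*x)/5
 u(x) = sqrt(C1 - 70*x)/5


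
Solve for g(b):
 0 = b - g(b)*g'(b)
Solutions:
 g(b) = -sqrt(C1 + b^2)
 g(b) = sqrt(C1 + b^2)


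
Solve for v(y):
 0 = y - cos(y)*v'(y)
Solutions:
 v(y) = C1 + Integral(y/cos(y), y)


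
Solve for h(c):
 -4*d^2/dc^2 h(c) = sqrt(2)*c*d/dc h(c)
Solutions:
 h(c) = C1 + C2*erf(2^(3/4)*c/4)


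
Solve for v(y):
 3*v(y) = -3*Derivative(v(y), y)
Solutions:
 v(y) = C1*exp(-y)


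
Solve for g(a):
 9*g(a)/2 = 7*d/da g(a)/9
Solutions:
 g(a) = C1*exp(81*a/14)


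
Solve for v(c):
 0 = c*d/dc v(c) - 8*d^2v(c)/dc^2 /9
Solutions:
 v(c) = C1 + C2*erfi(3*c/4)


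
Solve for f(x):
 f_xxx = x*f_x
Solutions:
 f(x) = C1 + Integral(C2*airyai(x) + C3*airybi(x), x)


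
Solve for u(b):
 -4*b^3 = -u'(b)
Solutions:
 u(b) = C1 + b^4


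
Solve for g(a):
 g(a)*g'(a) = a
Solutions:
 g(a) = -sqrt(C1 + a^2)
 g(a) = sqrt(C1 + a^2)


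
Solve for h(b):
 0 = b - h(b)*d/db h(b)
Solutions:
 h(b) = -sqrt(C1 + b^2)
 h(b) = sqrt(C1 + b^2)


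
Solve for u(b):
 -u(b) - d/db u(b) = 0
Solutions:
 u(b) = C1*exp(-b)


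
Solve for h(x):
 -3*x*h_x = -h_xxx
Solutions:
 h(x) = C1 + Integral(C2*airyai(3^(1/3)*x) + C3*airybi(3^(1/3)*x), x)


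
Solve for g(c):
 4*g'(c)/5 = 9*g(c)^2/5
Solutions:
 g(c) = -4/(C1 + 9*c)


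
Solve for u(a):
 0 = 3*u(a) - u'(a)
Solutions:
 u(a) = C1*exp(3*a)


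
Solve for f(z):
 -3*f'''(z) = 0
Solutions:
 f(z) = C1 + C2*z + C3*z^2


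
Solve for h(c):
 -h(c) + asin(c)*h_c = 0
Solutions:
 h(c) = C1*exp(Integral(1/asin(c), c))


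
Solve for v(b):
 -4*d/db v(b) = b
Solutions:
 v(b) = C1 - b^2/8


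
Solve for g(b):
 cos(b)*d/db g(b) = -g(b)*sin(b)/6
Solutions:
 g(b) = C1*cos(b)^(1/6)


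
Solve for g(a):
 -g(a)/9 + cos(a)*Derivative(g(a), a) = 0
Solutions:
 g(a) = C1*(sin(a) + 1)^(1/18)/(sin(a) - 1)^(1/18)


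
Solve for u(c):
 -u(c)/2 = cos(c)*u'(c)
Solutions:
 u(c) = C1*(sin(c) - 1)^(1/4)/(sin(c) + 1)^(1/4)


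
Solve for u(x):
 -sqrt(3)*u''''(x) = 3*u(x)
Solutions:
 u(x) = (C1*sin(sqrt(2)*3^(1/8)*x/2) + C2*cos(sqrt(2)*3^(1/8)*x/2))*exp(-sqrt(2)*3^(1/8)*x/2) + (C3*sin(sqrt(2)*3^(1/8)*x/2) + C4*cos(sqrt(2)*3^(1/8)*x/2))*exp(sqrt(2)*3^(1/8)*x/2)


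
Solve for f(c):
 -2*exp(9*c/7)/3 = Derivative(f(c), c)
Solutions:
 f(c) = C1 - 14*exp(9*c/7)/27
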